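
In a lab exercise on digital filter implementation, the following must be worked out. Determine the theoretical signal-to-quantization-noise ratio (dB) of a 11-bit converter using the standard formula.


Theoretical SNR for a full-scale sinusoid:
SNR = 6.02 * N + 1.76
    = 6.02 * 11 + 1.76
    = 66.22 + 1.76
    = 67.98 dB

67.98 dB


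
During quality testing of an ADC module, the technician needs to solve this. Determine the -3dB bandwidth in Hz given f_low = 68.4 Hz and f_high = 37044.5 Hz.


Bandwidth is the difference of -3dB frequencies:
BW = f_high - f_low
   = 37044.5 - 68.4
   = 36976.1 Hz

36976.1 Hz


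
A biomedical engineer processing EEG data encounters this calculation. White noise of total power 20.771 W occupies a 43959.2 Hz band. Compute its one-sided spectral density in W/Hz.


Power spectral density:
PSD = P / BW
    = 20.771 / 43959.2
    = 0.00047251 W/Hz

0.00047251 W/Hz


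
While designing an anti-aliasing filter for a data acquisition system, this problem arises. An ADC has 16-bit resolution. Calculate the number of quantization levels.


Number of quantization levels = 2^N
= 2^16
= 65536

65536


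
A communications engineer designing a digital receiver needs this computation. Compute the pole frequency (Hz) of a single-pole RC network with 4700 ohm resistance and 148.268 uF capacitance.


Cutoff frequency of a first-order RC filter:
fc = 1 / (2 * pi * R * C)
C = 148.268 uF = 0.000148268 F
fc = 1 / (2 * pi * 4700 * 0.000148268)
   = 1 / 4.378497999887
   = 0.228389 Hz

0.228389 Hz


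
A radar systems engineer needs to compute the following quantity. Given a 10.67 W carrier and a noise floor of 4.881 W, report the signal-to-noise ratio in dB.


SNR in decibels:
SNR = 10 * log10(Ps / Pn)
    = 10 * log10(10.67 / 4.881)
    = 10 * log10(2.186)
    = 10 * 0.3397
    = 3.4 dB

3.4 dB


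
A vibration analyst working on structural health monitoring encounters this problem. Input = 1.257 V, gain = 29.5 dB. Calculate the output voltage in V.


Output voltage from dB gain:
V_out = V_in * 10^(gain_dB / 20)
      = 1.257 * 10^(29.5 / 20)
      = 1.257 * 29.853826
      = 37.5263 V

37.5263 V


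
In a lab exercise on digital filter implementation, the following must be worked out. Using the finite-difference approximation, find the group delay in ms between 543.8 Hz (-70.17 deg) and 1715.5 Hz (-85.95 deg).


Group delay from phase difference:
tau = -d(phi)/d(omega)
d(phi) = -15.78 deg = -0.275413 rad
d(omega) = 2*pi*(1715.5 - 543.8) = 7362.0082 rad/s
tau = -(-0.275413) / 7362.0082
    = 0.0374 ms

0.0374 ms


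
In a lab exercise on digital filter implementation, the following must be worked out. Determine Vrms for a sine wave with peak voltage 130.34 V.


RMS voltage for a sinusoidal waveform:
V_rms = V_peak / sqrt(2)
      = 130.34 / 1.414214
      = 92.164 V

92.164 V


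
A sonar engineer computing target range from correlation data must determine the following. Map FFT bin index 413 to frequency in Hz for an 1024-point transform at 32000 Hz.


Frequency of DFT bin k:
f_k = k * fs / N
    = 413 * 32000 / 1024
    = 13216000 / 1024
    = 12906.25 Hz

12906.25 Hz


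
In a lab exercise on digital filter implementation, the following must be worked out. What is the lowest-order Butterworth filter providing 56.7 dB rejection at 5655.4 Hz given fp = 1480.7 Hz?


Butterworth filter order formula:
n = log10(10^(A/10) - 1) / (2 * log10(f_stop/f_pass))
10^(56.7/10) - 1 = 467734.1413
f_stop/f_pass = 5655.4 / 1480.7 = 3.8194
n = 4.8712 -> ceil = 5

5


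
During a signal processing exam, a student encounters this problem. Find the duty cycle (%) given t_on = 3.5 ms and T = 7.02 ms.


Duty cycle as a percentage:
DC = (t_on / T) * 100
   = (3.5 / 7.02) * 100
   = 0.498575 * 100
   = 49.86 %

49.86 %


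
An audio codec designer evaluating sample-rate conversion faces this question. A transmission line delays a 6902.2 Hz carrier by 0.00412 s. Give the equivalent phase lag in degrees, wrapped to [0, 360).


Phase shift from frequency and time delay:
phi = 360 * f * t_delay
    = 360 * 6902.2 * 0.00412
    = 10237.34 degrees
    mod 360 = 157.34 degrees

157.34 degrees


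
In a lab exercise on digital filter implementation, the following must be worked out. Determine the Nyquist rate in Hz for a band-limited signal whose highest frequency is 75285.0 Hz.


The Nyquist rate is twice the maximum frequency component.
fs_min = 2 * fmax
      = 2 * 75285.0
      = 150570.0 Hz

150570.0


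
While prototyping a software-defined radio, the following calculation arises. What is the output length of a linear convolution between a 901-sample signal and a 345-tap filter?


Linear convolution output length:
L = N + M - 1
  = 901 + 345 - 1
  = 1245 samples

1245


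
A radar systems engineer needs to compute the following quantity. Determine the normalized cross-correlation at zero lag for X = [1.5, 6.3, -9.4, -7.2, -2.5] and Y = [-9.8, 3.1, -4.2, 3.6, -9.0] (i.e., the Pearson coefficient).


Pearson correlation coefficient (population):
r = cov(X,Y) / (std(X) * std(Y))
Mean X = -2.26, Mean Y = -3.26
Cov(X,Y) = 0.8104
Std(X) = 5.707048, Std(Y) = 5.729084
r = 0.0248

0.0248


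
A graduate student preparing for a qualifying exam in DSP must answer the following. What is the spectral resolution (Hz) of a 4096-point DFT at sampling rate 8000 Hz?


DFT frequency resolution:
df = fs / N
   = 8000 / 4096
   = 1.9531 Hz

1.9531 Hz


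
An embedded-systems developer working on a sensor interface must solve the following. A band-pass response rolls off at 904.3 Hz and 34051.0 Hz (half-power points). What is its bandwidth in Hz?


Bandwidth is the difference of -3dB frequencies:
BW = f_high - f_low
   = 34051.0 - 904.3
   = 33146.7 Hz

33146.7 Hz


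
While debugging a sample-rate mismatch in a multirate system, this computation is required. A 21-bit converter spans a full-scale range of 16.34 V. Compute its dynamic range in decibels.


Dynamic range from full-scale to LSB:
V_min = V_max / 2^bits = 16.34 / 2^21
DR = 20 * log10(V_max / V_min)
   = 20 * log10(2^21)
   = 20 * 21 * log10(2)
   = 126.43 dB

126.43 dB


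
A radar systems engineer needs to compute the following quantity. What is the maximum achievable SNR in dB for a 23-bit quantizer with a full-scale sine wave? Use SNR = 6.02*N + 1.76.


Theoretical SNR for a full-scale sinusoid:
SNR = 6.02 * N + 1.76
    = 6.02 * 23 + 1.76
    = 138.46 + 1.76
    = 140.22 dB

140.22 dB


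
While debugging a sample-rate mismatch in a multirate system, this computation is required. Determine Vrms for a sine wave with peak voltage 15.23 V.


RMS voltage for a sinusoidal waveform:
V_rms = V_peak / sqrt(2)
      = 15.23 / 1.414214
      = 10.769 V

10.769 V


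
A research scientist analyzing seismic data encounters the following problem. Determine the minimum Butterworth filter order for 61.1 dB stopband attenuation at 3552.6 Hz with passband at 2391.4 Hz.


Butterworth filter order formula:
n = log10(10^(A/10) - 1) / (2 * log10(f_stop/f_pass))
10^(61.1/10) - 1 = 1288248.5517
f_stop/f_pass = 3552.6 / 2391.4 = 1.4856
n = 17.7726 -> ceil = 18

18


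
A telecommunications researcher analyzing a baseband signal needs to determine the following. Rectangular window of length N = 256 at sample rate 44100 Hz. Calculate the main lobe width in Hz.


Main lobe width for a rectangular window:
Width = 2 * fs / N
      = 2 * 44100 / 256
      = 88200 / 256
      = 344.531 Hz

344.531 Hz


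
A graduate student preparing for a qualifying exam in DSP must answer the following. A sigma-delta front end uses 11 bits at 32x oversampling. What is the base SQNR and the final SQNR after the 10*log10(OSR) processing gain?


Step 1 — baseline SQNR at Nyquist:
SQNR_base = 6.02*N + 1.76
          = 6.02*11 + 1.76
          = 67.98 dB

Step 2 — oversampling processing gain:
G = 10*log10(OSR) = 10*log10(32) = 15.05 dB

Step 3 — total:
SQNR_total = 67.98 + 15.05 = 83.03 dB

Base SQNR = 67.98 dB; oversampled SQNR = 83.03 dB


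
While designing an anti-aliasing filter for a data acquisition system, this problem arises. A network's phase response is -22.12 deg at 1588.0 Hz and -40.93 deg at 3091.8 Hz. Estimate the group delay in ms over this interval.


Group delay from phase difference:
tau = -d(phi)/d(omega)
d(phi) = -18.81 deg = -0.328296 rad
d(omega) = 2*pi*(3091.8 - 1588.0) = 9448.6541 rad/s
tau = -(-0.328296) / 9448.6541
    = 0.0347 ms

0.0347 ms


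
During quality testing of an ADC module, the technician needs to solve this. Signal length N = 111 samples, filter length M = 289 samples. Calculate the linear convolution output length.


Linear convolution output length:
L = N + M - 1
  = 111 + 289 - 1
  = 399 samples

399


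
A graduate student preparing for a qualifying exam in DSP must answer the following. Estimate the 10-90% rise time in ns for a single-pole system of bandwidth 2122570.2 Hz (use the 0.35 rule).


Rise time from bandwidth relationship:
tr = 0.35 / BW
   = 0.35 / 2122570.2
   = 1.648944285e-07 s
   = 164.8944 ns

164.8944 ns


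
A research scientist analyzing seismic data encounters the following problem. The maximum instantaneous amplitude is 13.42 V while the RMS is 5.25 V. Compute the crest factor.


Crest factor is the ratio of peak to RMS:
CF = V_peak / V_rms
   = 13.42 / 5.25
   = 2.5562

2.5562


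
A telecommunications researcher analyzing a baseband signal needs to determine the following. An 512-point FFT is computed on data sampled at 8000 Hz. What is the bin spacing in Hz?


DFT frequency resolution:
df = fs / N
   = 8000 / 512
   = 15.625 Hz

15.625 Hz


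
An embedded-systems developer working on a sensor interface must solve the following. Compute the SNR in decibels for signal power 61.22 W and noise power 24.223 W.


SNR in decibels:
SNR = 10 * log10(Ps / Pn)
    = 10 * log10(61.22 / 24.223)
    = 10 * log10(2.5274)
    = 10 * 0.4027
    = 4.03 dB

4.03 dB


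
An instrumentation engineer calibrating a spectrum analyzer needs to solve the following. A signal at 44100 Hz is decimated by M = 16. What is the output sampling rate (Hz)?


Decimation reduces the sample rate:
fs_out = fs_in / M
       = 44100 / 16
       = 2756.25 Hz

2756.25 Hz


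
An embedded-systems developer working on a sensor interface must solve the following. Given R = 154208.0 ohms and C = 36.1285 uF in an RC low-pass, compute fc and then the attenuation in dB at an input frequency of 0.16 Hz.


Step 1 — cutoff frequency:
fc = 1 / (2*pi*R*C)
C = 36.1285 uF = 3.61285e-05 F
fc = 1 / (2*pi*154208.0*3.61285e-05)
   = 0.0285669 Hz

Step 2 — magnitude at f = 0.16 Hz:
|H(f)| = 1 / sqrt(1 + (f/fc)^2)
f/fc = 0.16 / 0.0285669 = 5.600888
|H| = 1 / sqrt(1 + 31.369946) = 0.1757636
|H|_dB = 20*log10(0.1757636) = -15.1 dB

fc = 0.0285669 Hz; |H(0.16 Hz)| = -15.1 dB


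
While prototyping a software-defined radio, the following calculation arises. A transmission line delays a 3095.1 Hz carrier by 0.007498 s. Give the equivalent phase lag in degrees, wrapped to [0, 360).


Phase shift from frequency and time delay:
phi = 360 * f * t_delay
    = 360 * 3095.1 * 0.007498
    = 8354.54 degrees
    mod 360 = 74.54 degrees

74.54 degrees


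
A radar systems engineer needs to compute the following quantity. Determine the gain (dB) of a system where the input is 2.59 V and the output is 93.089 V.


Voltage gain in dB:
G = 20 * log10(Vout / Vin)
  = 20 * log10(93.089 / 2.59)
  = 20 * log10(35.941699)
  = 20 * 1.555599
  = 31.11 dB

31.11 dB


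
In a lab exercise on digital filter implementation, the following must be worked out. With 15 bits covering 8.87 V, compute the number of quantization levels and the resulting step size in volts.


Step 1 — number of quantization levels:
L = 2^N = 2^15 = 32768

Step 2 — LSB step size:
delta = Vfs / L
      = 8.87 / 32768
      = 0.00027069 V

Levels = 32768; step size = 0.00027069 V


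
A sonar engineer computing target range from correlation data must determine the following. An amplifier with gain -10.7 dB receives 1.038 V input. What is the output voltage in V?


Output voltage from dB gain:
V_out = V_in * 10^(gain_dB / 20)
      = 1.038 * 10^(-10.7 / 20)
      = 1.038 * 0.291743
      = 0.3028 V

0.3028 V


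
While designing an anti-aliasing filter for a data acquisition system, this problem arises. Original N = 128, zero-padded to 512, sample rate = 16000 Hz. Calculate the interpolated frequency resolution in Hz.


Frequency resolution after zero-padding:
N_padded = 128 * 4 = 512
df = fs / N_padded
   = 16000 / 512
   = 31.25 Hz

31.25 Hz


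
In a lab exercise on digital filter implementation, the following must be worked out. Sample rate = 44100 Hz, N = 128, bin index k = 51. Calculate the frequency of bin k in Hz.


Frequency of DFT bin k:
f_k = k * fs / N
    = 51 * 44100 / 128
    = 2249100 / 128
    = 17571.094 Hz

17571.094 Hz


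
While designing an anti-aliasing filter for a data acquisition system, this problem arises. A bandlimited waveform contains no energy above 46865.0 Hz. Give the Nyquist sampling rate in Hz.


The Nyquist rate is twice the maximum frequency component.
fs_min = 2 * fmax
      = 2 * 46865.0
      = 93730.0 Hz

93730.0


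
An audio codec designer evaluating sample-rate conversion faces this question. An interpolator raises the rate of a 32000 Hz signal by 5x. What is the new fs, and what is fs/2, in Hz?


Step 1 — output sample rate after interpolation by L:
fs_out = L * fs_in = 5 * 32000 = 160000 Hz

Step 2 — Nyquist frequency of the output stream:
f_Nyq = fs_out / 2 = 160000 / 2 = 80000.0 Hz

fs_out = 160000 Hz; f_Nyquist = 80000.0 Hz


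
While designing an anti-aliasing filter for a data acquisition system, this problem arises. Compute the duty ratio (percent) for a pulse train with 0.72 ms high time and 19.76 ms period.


Duty cycle as a percentage:
DC = (t_on / T) * 100
   = (0.72 / 19.76) * 100
   = 0.036437 * 100
   = 3.64 %

3.64 %


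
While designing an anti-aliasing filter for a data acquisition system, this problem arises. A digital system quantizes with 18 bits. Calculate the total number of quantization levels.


Number of quantization levels = 2^N
= 2^18
= 262144

262144


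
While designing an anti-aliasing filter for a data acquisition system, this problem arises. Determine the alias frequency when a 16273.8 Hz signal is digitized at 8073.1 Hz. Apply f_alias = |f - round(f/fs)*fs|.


Compute the nearest integer multiple of fs to the signal:
n = round(16273.8 / 8073.1) = 2
f_alias = |16273.8 - 2 * 8073.1|
        = |16273.8 - 16146.2|
        = 127.6 Hz

127.6


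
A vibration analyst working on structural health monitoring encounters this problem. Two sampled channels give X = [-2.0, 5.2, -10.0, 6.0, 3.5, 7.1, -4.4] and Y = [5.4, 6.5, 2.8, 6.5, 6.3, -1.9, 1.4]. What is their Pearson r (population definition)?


Pearson correlation coefficient (population):
r = cov(X,Y) / (std(X) * std(Y))
Mean X = 0.7714, Mean Y = 3.8571
Cov(X,Y) = 2.22449
Std(X) = 5.914803, Std(Y) = 2.99087
r = 0.1257

0.1257


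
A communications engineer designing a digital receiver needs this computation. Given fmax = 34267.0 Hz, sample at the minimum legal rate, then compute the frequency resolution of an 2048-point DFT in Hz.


Step 1 — Nyquist sampling rate:
fs = 2 * fmax = 2 * 34267.0 = 68534.0 Hz

Step 2 — DFT bin spacing:
df = fs / N = 68534.0 / 2048 = 33.4639 Hz

33.4639 Hz


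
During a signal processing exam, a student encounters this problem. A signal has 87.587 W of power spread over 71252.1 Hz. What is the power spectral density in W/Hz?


Power spectral density:
PSD = P / BW
    = 87.587 / 71252.1
    = 0.00122925 W/Hz

0.00122925 W/Hz


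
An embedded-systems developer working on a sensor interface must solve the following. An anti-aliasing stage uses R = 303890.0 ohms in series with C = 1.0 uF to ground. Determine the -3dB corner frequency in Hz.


Cutoff frequency of a first-order RC filter:
fc = 1 / (2 * pi * R * C)
C = 1.0 uF = 1e-06 F
fc = 1 / (2 * pi * 303890.0 * 1e-06)
   = 1 / 1.9093971829988
   = 0.523726 Hz

0.523726 Hz


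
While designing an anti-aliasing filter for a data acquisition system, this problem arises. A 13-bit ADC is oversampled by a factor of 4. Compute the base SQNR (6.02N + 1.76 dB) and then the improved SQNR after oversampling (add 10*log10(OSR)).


Step 1 — baseline SQNR at Nyquist:
SQNR_base = 6.02*N + 1.76
          = 6.02*13 + 1.76
          = 80.02 dB

Step 2 — oversampling processing gain:
G = 10*log10(OSR) = 10*log10(4) = 6.02 dB

Step 3 — total:
SQNR_total = 80.02 + 6.02 = 86.04 dB

Base SQNR = 80.02 dB; oversampled SQNR = 86.04 dB


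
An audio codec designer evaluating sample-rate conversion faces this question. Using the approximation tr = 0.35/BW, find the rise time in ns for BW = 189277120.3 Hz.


Rise time from bandwidth relationship:
tr = 0.35 / BW
   = 0.35 / 189277120.3
   = 1.849140559e-09 s
   = 1.8491 ns

1.8491 ns


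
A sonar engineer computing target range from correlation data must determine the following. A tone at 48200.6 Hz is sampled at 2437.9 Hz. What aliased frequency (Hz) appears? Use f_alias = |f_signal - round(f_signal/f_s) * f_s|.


Compute the nearest integer multiple of fs to the signal:
n = round(48200.6 / 2437.9) = 20
f_alias = |48200.6 - 20 * 2437.9|
        = |48200.6 - 48758.0|
        = 557.4 Hz

557.4


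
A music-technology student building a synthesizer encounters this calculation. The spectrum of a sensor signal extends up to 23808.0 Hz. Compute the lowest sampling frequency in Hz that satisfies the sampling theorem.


The Nyquist rate is twice the maximum frequency component.
fs_min = 2 * fmax
      = 2 * 23808.0
      = 47616.0 Hz

47616.0


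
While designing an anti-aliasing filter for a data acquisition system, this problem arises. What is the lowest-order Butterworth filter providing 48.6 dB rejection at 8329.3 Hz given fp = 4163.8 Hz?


Butterworth filter order formula:
n = log10(10^(A/10) - 1) / (2 * log10(f_stop/f_pass))
10^(48.6/10) - 1 = 72442.596
f_stop/f_pass = 8329.3 / 4163.8 = 2.0004
n = 8.0699 -> ceil = 9

9


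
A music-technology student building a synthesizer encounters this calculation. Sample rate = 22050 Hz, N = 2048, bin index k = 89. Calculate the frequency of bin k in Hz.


Frequency of DFT bin k:
f_k = k * fs / N
    = 89 * 22050 / 2048
    = 1962450 / 2048
    = 958.228 Hz

958.228 Hz


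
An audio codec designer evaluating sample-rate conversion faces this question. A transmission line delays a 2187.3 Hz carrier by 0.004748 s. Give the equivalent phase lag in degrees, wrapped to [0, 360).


Phase shift from frequency and time delay:
phi = 360 * f * t_delay
    = 360 * 2187.3 * 0.004748
    = 3738.71 degrees
    mod 360 = 138.71 degrees

138.71 degrees


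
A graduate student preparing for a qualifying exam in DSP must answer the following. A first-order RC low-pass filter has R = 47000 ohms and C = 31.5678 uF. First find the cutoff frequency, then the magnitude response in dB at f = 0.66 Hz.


Step 1 — cutoff frequency:
fc = 1 / (2*pi*R*C)
C = 31.5678 uF = 3.15678e-05 F
fc = 1 / (2*pi*47000*3.15678e-05)
   = 0.10727 Hz

Step 2 — magnitude at f = 0.66 Hz:
|H(f)| = 1 / sqrt(1 + (f/fc)^2)
f/fc = 0.66 / 0.10727 = 6.152699
|H| = 1 / sqrt(1 + 37.855705) = 0.1604252
|H|_dB = 20*log10(0.1604252) = -15.89 dB

fc = 0.10727 Hz; |H(0.66 Hz)| = -15.89 dB


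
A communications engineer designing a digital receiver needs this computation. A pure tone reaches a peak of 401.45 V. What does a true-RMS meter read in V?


RMS voltage for a sinusoidal waveform:
V_rms = V_peak / sqrt(2)
      = 401.45 / 1.414214
      = 283.868 V

283.868 V


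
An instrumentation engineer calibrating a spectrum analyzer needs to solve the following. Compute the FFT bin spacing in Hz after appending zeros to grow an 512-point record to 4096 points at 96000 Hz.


Frequency resolution after zero-padding:
N_padded = 512 * 8 = 4096
df = fs / N_padded
   = 96000 / 4096
   = 23.4375 Hz

23.4375 Hz


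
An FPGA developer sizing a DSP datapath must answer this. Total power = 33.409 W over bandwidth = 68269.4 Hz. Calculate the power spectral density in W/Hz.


Power spectral density:
PSD = P / BW
    = 33.409 / 68269.4
    = 0.00048937 W/Hz

0.00048937 W/Hz


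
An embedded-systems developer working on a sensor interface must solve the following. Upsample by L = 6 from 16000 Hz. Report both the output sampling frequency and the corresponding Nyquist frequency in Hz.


Step 1 — output sample rate after interpolation by L:
fs_out = L * fs_in = 6 * 16000 = 96000 Hz

Step 2 — Nyquist frequency of the output stream:
f_Nyq = fs_out / 2 = 96000 / 2 = 48000.0 Hz

fs_out = 96000 Hz; f_Nyquist = 48000.0 Hz


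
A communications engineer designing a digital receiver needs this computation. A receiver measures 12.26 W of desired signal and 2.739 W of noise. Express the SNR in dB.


SNR in decibels:
SNR = 10 * log10(Ps / Pn)
    = 10 * log10(12.26 / 2.739)
    = 10 * log10(4.4761)
    = 10 * 0.6509
    = 6.51 dB

6.51 dB


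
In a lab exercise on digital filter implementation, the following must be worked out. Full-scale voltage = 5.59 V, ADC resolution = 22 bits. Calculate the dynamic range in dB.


Dynamic range from full-scale to LSB:
V_min = V_max / 2^bits = 5.59 / 2^22
DR = 20 * log10(V_max / V_min)
   = 20 * log10(2^22)
   = 20 * 22 * log10(2)
   = 132.45 dB

132.45 dB


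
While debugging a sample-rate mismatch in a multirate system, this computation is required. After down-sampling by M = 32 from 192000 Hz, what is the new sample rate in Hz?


Decimation reduces the sample rate:
fs_out = fs_in / M
       = 192000 / 32
       = 6000.0 Hz

6000.0 Hz


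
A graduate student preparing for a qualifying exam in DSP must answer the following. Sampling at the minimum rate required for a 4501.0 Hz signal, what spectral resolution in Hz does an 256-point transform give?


Step 1 — Nyquist sampling rate:
fs = 2 * fmax = 2 * 4501.0 = 9002.0 Hz

Step 2 — DFT bin spacing:
df = fs / N = 9002.0 / 256 = 35.1641 Hz

35.1641 Hz


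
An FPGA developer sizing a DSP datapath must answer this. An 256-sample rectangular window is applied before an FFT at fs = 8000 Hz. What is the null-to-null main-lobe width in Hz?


Main lobe width for a rectangular window:
Width = 2 * fs / N
      = 2 * 8000 / 256
      = 16000 / 256
      = 62.5 Hz

62.5 Hz


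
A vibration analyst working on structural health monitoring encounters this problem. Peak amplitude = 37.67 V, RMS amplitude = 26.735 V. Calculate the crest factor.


Crest factor is the ratio of peak to RMS:
CF = V_peak / V_rms
   = 37.67 / 26.735
   = 1.409

1.409


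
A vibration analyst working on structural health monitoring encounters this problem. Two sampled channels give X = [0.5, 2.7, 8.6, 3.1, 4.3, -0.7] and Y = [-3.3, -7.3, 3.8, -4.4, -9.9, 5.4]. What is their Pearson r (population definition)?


Pearson correlation coefficient (population):
r = cov(X,Y) / (std(X) * std(Y))
Mean X = 3.0833, Mean Y = -2.6167
Cov(X,Y) = -0.043611
Std(X) = 2.973447, Std(Y) = 5.538777
r = -0.0026

-0.0026


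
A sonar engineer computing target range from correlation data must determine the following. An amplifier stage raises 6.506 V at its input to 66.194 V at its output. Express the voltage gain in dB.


Voltage gain in dB:
G = 20 * log10(Vout / Vin)
  = 20 * log10(66.194 / 6.506)
  = 20 * log10(10.174301)
  = 20 * 1.007505
  = 20.15 dB

20.15 dB


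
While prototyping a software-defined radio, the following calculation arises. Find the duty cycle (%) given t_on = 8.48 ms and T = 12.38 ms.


Duty cycle as a percentage:
DC = (t_on / T) * 100
   = (8.48 / 12.38) * 100
   = 0.684976 * 100
   = 68.5 %

68.5 %


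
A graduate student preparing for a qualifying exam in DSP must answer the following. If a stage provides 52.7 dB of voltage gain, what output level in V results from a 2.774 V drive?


Output voltage from dB gain:
V_out = V_in * 10^(gain_dB / 20)
      = 2.774 * 10^(52.7 / 20)
      = 2.774 * 431.519077
      = 1197.0339 V

1197.0339 V


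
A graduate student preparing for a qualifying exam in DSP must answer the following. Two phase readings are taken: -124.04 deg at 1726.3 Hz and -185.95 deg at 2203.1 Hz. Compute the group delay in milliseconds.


Group delay from phase difference:
tau = -d(phi)/d(omega)
d(phi) = -61.91 deg = -1.080533 rad
d(omega) = 2*pi*(2203.1 - 1726.3) = 2995.8228 rad/s
tau = -(-1.080533) / 2995.8228
    = 0.3607 ms

0.3607 ms


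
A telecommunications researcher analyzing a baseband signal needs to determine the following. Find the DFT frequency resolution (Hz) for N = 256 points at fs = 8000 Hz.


DFT frequency resolution:
df = fs / N
   = 8000 / 256
   = 31.25 Hz

31.25 Hz


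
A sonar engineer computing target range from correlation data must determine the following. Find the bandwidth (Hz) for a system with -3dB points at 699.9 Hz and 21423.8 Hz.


Bandwidth is the difference of -3dB frequencies:
BW = f_high - f_low
   = 21423.8 - 699.9
   = 20723.9 Hz

20723.9 Hz


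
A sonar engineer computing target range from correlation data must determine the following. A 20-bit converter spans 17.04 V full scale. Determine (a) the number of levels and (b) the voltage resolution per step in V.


Step 1 — number of quantization levels:
L = 2^N = 2^20 = 1048576

Step 2 — LSB step size:
delta = Vfs / L
      = 17.04 / 1048576
      = 1.625e-05 V

Levels = 1048576; step size = 1.625e-05 V


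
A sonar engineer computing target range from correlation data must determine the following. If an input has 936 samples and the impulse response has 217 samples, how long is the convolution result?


Linear convolution output length:
L = N + M - 1
  = 936 + 217 - 1
  = 1152 samples

1152


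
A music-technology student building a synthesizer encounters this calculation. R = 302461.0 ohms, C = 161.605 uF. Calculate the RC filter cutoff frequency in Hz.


Cutoff frequency of a first-order RC filter:
fc = 1 / (2 * pi * R * C)
C = 161.605 uF = 0.000161605 F
fc = 1 / (2 * pi * 302461.0 * 0.000161605)
   = 1 / 307.11713350164
   = 0.003256 Hz

0.003256 Hz


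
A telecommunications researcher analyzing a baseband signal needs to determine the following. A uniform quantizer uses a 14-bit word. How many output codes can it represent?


Number of quantization levels = 2^N
= 2^14
= 16384

16384


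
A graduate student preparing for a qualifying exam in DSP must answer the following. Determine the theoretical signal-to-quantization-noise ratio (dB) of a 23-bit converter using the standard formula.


Theoretical SNR for a full-scale sinusoid:
SNR = 6.02 * N + 1.76
    = 6.02 * 23 + 1.76
    = 138.46 + 1.76
    = 140.22 dB

140.22 dB


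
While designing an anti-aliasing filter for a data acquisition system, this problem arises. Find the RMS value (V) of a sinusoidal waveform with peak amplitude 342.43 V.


RMS voltage for a sinusoidal waveform:
V_rms = V_peak / sqrt(2)
      = 342.43 / 1.414214
      = 242.135 V

242.135 V


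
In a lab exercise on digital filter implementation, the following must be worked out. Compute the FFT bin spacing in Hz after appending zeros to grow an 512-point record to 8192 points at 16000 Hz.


Frequency resolution after zero-padding:
N_padded = 512 * 16 = 8192
df = fs / N_padded
   = 16000 / 8192
   = 1.9531 Hz

1.9531 Hz


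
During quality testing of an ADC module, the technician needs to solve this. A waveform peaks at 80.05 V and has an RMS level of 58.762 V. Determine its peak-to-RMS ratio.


Crest factor is the ratio of peak to RMS:
CF = V_peak / V_rms
   = 80.05 / 58.762
   = 1.3623

1.3623


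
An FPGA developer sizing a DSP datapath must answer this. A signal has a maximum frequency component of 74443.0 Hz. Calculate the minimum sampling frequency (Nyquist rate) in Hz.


The Nyquist rate is twice the maximum frequency component.
fs_min = 2 * fmax
      = 2 * 74443.0
      = 148886.0 Hz

148886.0


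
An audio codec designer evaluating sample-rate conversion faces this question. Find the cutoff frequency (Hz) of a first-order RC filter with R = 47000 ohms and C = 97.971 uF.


Cutoff frequency of a first-order RC filter:
fc = 1 / (2 * pi * R * C)
C = 97.971 uF = 9.7971e-05 F
fc = 1 / (2 * pi * 47000 * 9.7971e-05)
   = 1 / 28.931787543295
   = 0.034564 Hz

0.034564 Hz


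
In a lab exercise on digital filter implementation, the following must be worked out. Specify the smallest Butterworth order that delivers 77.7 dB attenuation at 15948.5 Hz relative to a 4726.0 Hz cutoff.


Butterworth filter order formula:
n = log10(10^(A/10) - 1) / (2 * log10(f_stop/f_pass))
10^(77.7/10) - 1 = 58884364.5356
f_stop/f_pass = 15948.5 / 4726.0 = 3.3746
n = 7.3548 -> ceil = 8

8


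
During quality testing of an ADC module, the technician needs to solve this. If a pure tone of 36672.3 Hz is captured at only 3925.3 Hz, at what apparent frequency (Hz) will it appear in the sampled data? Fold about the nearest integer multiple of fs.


Compute the nearest integer multiple of fs to the signal:
n = round(36672.3 / 3925.3) = 9
f_alias = |36672.3 - 9 * 3925.3|
        = |36672.3 - 35327.7|
        = 1344.6 Hz

1344.6


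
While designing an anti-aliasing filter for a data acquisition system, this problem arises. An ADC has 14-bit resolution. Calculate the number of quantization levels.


Number of quantization levels = 2^N
= 2^14
= 16384

16384


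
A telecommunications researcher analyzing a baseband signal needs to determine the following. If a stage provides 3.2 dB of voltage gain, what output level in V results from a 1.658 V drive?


Output voltage from dB gain:
V_out = V_in * 10^(gain_dB / 20)
      = 1.658 * 10^(3.2 / 20)
      = 1.658 * 1.44544
      = 2.3965 V

2.3965 V


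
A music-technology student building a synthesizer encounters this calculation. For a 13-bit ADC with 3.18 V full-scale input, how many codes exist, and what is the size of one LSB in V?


Step 1 — number of quantization levels:
L = 2^N = 2^13 = 8192

Step 2 — LSB step size:
delta = Vfs / L
      = 3.18 / 8192
      = 0.00038818 V

Levels = 8192; step size = 0.00038818 V


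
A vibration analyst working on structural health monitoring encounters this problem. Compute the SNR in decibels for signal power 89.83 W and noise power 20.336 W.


SNR in decibels:
SNR = 10 * log10(Ps / Pn)
    = 10 * log10(89.83 / 20.336)
    = 10 * log10(4.4173)
    = 10 * 0.6452
    = 6.45 dB

6.45 dB


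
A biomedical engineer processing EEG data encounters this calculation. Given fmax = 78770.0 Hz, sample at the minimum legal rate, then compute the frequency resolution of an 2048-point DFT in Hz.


Step 1 — Nyquist sampling rate:
fs = 2 * fmax = 2 * 78770.0 = 157540.0 Hz

Step 2 — DFT bin spacing:
df = fs / N = 157540.0 / 2048 = 76.9238 Hz

76.9238 Hz


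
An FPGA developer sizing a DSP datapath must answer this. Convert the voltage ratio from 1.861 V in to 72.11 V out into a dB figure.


Voltage gain in dB:
G = 20 * log10(Vout / Vin)
  = 20 * log10(72.11 / 1.861)
  = 20 * log10(38.747985)
  = 20 * 1.588249
  = 31.76 dB

31.76 dB


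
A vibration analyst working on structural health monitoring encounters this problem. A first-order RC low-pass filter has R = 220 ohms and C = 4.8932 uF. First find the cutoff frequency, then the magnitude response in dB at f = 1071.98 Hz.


Step 1 — cutoff frequency:
fc = 1 / (2*pi*R*C)
C = 4.8932 uF = 4.8932e-06 F
fc = 1 / (2*pi*220*4.8932e-06)
   = 147.844 Hz

Step 2 — magnitude at f = 1071.98 Hz:
|H(f)| = 1 / sqrt(1 + (f/fc)^2)
f/fc = 1071.98 / 147.844 = 7.250751
|H| = 1 / sqrt(1 + 52.57339) = 0.1366235
|H|_dB = 20*log10(0.1366235) = -17.29 dB

fc = 147.844 Hz; |H(1071.98 Hz)| = -17.29 dB


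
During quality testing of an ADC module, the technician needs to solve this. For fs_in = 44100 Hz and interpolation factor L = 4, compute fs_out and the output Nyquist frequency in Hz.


Step 1 — output sample rate after interpolation by L:
fs_out = L * fs_in = 4 * 44100 = 176400 Hz

Step 2 — Nyquist frequency of the output stream:
f_Nyq = fs_out / 2 = 176400 / 2 = 88200.0 Hz

fs_out = 176400 Hz; f_Nyquist = 88200.0 Hz


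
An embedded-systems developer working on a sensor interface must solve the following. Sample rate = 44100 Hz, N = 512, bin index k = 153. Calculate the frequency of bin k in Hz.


Frequency of DFT bin k:
f_k = k * fs / N
    = 153 * 44100 / 512
    = 6747300 / 512
    = 13178.32 Hz

13178.32 Hz


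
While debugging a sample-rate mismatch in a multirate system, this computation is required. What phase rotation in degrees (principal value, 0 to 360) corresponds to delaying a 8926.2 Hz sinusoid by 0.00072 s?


Phase shift from frequency and time delay:
phi = 360 * f * t_delay
    = 360 * 8926.2 * 0.00072
    = 2313.67 degrees
    mod 360 = 153.67 degrees

153.67 degrees


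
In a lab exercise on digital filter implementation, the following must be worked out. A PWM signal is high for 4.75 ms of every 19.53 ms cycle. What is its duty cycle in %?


Duty cycle as a percentage:
DC = (t_on / T) * 100
   = (4.75 / 19.53) * 100
   = 0.243216 * 100
   = 24.32 %

24.32 %


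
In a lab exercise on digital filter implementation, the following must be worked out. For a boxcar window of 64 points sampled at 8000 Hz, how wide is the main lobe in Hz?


Main lobe width for a rectangular window:
Width = 2 * fs / N
      = 2 * 8000 / 64
      = 16000 / 64
      = 250.0 Hz

250.0 Hz


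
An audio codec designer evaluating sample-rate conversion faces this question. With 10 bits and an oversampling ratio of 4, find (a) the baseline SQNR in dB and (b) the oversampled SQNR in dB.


Step 1 — baseline SQNR at Nyquist:
SQNR_base = 6.02*N + 1.76
          = 6.02*10 + 1.76
          = 61.96 dB

Step 2 — oversampling processing gain:
G = 10*log10(OSR) = 10*log10(4) = 6.02 dB

Step 3 — total:
SQNR_total = 61.96 + 6.02 = 67.98 dB

Base SQNR = 61.96 dB; oversampled SQNR = 67.98 dB


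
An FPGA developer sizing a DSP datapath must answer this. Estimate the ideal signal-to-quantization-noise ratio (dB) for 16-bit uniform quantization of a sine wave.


Theoretical SNR for a full-scale sinusoid:
SNR = 6.02 * N + 1.76
    = 6.02 * 16 + 1.76
    = 96.32 + 1.76
    = 98.08 dB

98.08 dB


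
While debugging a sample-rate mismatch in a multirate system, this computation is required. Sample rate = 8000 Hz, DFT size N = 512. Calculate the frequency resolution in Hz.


DFT frequency resolution:
df = fs / N
   = 8000 / 512
   = 15.625 Hz

15.625 Hz


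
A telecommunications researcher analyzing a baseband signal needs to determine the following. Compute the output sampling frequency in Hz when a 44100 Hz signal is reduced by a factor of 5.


Decimation reduces the sample rate:
fs_out = fs_in / M
       = 44100 / 5
       = 8820.0 Hz

8820.0 Hz


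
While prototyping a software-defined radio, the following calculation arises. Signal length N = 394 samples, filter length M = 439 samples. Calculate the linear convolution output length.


Linear convolution output length:
L = N + M - 1
  = 394 + 439 - 1
  = 832 samples

832


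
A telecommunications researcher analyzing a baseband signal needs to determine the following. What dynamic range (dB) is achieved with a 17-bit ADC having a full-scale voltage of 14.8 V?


Dynamic range from full-scale to LSB:
V_min = V_max / 2^bits = 14.8 / 2^17
DR = 20 * log10(V_max / V_min)
   = 20 * log10(2^17)
   = 20 * 17 * log10(2)
   = 102.35 dB

102.35 dB


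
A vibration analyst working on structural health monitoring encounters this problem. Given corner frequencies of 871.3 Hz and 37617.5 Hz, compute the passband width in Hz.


Bandwidth is the difference of -3dB frequencies:
BW = f_high - f_low
   = 37617.5 - 871.3
   = 36746.2 Hz

36746.2 Hz


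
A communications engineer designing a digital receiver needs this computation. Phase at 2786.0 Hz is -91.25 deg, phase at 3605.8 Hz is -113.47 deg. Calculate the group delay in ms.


Group delay from phase difference:
tau = -d(phi)/d(omega)
d(phi) = -22.22 deg = -0.387812 rad
d(omega) = 2*pi*(3605.8 - 2786.0) = 5150.9553 rad/s
tau = -(-0.387812) / 5150.9553
    = 0.0753 ms

0.0753 ms


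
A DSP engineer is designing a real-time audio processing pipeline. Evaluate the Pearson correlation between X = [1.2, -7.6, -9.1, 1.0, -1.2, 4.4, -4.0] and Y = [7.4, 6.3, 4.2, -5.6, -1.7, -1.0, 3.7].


Pearson correlation coefficient (population):
r = cov(X,Y) / (std(X) * std(Y))
Mean X = -2.1857, Mean Y = 1.9
Cov(X,Y) = -10.13
Std(X) = 4.572723, Std(Y) = 4.403894
r = -0.503

-0.503


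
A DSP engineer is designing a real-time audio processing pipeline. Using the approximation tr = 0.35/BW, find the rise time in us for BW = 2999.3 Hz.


Rise time from bandwidth relationship:
tr = 0.35 / BW
   = 0.35 / 2999.3
   = 0.0001166938952 s
   = 116.6939 us

116.6939 us


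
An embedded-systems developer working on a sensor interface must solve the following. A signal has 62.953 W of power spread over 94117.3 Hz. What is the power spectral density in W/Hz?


Power spectral density:
PSD = P / BW
    = 62.953 / 94117.3
    = 0.00066888 W/Hz

0.00066888 W/Hz


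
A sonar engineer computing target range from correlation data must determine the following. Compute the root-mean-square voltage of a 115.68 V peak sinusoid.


RMS voltage for a sinusoidal waveform:
V_rms = V_peak / sqrt(2)
      = 115.68 / 1.414214
      = 81.798 V

81.798 V


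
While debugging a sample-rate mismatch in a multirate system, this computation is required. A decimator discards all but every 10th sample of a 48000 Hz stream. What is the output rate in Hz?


Decimation reduces the sample rate:
fs_out = fs_in / M
       = 48000 / 10
       = 4800.0 Hz

4800.0 Hz


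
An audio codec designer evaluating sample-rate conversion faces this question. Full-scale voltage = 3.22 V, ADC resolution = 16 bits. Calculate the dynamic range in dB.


Dynamic range from full-scale to LSB:
V_min = V_max / 2^bits = 3.22 / 2^16
DR = 20 * log10(V_max / V_min)
   = 20 * log10(2^16)
   = 20 * 16 * log10(2)
   = 96.33 dB

96.33 dB


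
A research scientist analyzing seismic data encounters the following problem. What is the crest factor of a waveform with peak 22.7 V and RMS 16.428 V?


Crest factor is the ratio of peak to RMS:
CF = V_peak / V_rms
   = 22.7 / 16.428
   = 1.3818

1.3818


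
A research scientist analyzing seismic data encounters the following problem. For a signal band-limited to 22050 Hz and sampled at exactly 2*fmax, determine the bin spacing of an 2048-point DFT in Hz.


Step 1 — Nyquist sampling rate:
fs = 2 * fmax = 2 * 22050 = 44100 Hz

Step 2 — DFT bin spacing:
df = fs / N = 44100 / 2048 = 21.5332 Hz

21.5332 Hz


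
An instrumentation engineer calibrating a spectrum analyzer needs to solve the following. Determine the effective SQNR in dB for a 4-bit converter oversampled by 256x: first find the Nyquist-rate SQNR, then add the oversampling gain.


Step 1 — baseline SQNR at Nyquist:
SQNR_base = 6.02*N + 1.76
          = 6.02*4 + 1.76
          = 25.84 dB

Step 2 — oversampling processing gain:
G = 10*log10(OSR) = 10*log10(256) = 24.08 dB

Step 3 — total:
SQNR_total = 25.84 + 24.08 = 49.92 dB

Base SQNR = 25.84 dB; oversampled SQNR = 49.92 dB


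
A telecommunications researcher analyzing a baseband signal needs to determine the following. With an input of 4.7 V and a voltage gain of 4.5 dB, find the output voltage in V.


Output voltage from dB gain:
V_out = V_in * 10^(gain_dB / 20)
      = 4.7 * 10^(4.5 / 20)
      = 4.7 * 1.678804
      = 7.8904 V

7.8904 V


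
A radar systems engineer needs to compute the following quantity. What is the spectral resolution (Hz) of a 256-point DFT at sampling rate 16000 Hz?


DFT frequency resolution:
df = fs / N
   = 16000 / 256
   = 62.5 Hz

62.5 Hz
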